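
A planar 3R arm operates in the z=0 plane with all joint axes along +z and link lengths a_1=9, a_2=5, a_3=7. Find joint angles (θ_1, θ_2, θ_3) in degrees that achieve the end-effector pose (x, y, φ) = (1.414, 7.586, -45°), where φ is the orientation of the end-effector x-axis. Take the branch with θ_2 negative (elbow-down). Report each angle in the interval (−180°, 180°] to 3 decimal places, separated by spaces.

121.500 -44.994 -121.506

wrist centre = target − a_3·(cos φ, sin φ) = (-3.5357, 12.5357)
cos θ_2 = (169.6465−9²−5²)/(2·9·5) = 0.7072; θ_2 = -44.9938° (elbow-down)
β = atan2(12.5357,-3.5357) = 105.7513°; ψ = atan2(-3.5352,12.5359) = -15.7486°
θ_1 = β − ψ = 121.4998°
θ_3 = φ − θ_1 − θ_2 = -121.5060° (wrapped to (-180°,180°])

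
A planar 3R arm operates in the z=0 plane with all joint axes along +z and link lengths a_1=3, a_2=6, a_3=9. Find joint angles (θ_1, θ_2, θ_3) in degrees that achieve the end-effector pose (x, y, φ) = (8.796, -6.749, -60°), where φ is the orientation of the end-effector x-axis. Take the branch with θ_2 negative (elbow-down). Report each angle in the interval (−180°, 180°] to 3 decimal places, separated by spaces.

119.989 -134.991 -44.998

wrist centre = target − a_3·(cos φ, sin φ) = (4.2960, 1.0452)
cos θ_2 = (19.5481−3²−6²)/(2·3·6) = -0.7070; θ_2 = -134.9911° (elbow-down)
β = atan2(1.0452,4.2960) = 13.6745°; ψ = atan2(-4.2433,-1.2420) = -106.3143°
θ_1 = β − ψ = 119.9889°
θ_3 = φ − θ_1 − θ_2 = -44.9978° (wrapped to (-180°,180°])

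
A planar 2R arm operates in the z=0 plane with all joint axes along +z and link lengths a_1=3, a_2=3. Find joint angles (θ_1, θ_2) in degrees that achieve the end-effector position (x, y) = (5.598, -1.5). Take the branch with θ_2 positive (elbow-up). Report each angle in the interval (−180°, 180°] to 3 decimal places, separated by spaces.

cos θ_2 = (33.5876−3²−3²)/(2·3·3) = 0.8660; θ_2 = 30.0054° (elbow-up)
β = atan2(-1.5000,5.5980) = -15.0002°; ψ = atan2(1.5002,5.5979) = 15.0027°
θ_1 = β − ψ = -30.0029°

-30.003 30.005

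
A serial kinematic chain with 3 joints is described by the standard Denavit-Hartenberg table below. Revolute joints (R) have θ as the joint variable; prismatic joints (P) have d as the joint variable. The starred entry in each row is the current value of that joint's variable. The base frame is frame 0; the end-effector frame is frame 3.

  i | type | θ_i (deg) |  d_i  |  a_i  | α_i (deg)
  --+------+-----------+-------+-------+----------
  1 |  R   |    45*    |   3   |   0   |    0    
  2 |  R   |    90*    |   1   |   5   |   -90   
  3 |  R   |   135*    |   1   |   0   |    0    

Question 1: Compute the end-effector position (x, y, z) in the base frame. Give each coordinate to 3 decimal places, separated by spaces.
-4.243 2.828 4.000

after link 1: o_1 = (0.0000, 0.0000, 3.0000)
after link 2: o_2 = (-3.5355, 3.5355, 4.0000)
after link 3: o_3 = (-4.2426, 2.8284, 4.0000)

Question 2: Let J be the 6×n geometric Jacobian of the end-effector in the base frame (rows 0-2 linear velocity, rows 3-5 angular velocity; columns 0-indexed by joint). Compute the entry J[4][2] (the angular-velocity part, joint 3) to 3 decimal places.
axis z_2 = (-0.7071,-0.7071,0.0000); lever o_n−o_2 = (-0.7071,-0.7071,0.0000)
cross product → J_v[:, 2] = (0.0000,-0.0000,0.0000)
J_ω[:, 2] = z_2
entry J[4][2] = -0.7071

-0.707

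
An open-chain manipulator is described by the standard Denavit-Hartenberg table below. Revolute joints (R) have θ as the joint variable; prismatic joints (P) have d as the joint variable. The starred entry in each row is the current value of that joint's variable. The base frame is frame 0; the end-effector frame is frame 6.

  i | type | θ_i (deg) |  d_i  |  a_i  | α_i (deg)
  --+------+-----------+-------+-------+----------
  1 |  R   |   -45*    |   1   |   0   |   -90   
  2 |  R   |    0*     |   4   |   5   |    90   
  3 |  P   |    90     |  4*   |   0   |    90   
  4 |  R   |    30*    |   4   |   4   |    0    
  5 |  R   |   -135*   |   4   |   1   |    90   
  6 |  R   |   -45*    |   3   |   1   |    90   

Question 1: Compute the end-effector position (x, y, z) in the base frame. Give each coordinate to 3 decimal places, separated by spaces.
after link 1: o_1 = (0.0000, 0.0000, 1.0000)
after link 2: o_2 = (6.3640, -0.7071, 1.0000)
after link 3: o_3 = (6.3640, -0.7071, 5.0000)
after link 4: o_4 = (11.6419, -1.0860, 7.0000)
after link 5: o_5 = (14.2873, -4.0975, 6.0341)
after link 6: o_6 = (11.6088, -5.7759, 6.1275)

11.609 -5.776 6.128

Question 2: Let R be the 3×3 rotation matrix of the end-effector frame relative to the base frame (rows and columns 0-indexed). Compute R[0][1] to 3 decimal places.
-0.683

End-effector y-axis (col 1 of R) = (-0.6830,-0.6830,0.2588)
R[0][1] = -0.6830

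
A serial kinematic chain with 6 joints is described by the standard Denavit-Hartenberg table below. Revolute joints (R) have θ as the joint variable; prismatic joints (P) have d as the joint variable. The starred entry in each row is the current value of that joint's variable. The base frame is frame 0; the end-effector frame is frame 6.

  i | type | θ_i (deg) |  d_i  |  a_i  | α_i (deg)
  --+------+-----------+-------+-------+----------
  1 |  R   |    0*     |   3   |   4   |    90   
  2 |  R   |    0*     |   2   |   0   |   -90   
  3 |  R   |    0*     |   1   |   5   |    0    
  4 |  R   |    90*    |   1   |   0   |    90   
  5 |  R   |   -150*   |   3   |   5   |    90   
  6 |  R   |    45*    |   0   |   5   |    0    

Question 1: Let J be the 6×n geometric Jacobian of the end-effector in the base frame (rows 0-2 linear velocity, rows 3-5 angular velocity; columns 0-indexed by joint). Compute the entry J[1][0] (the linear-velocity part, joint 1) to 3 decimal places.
axis z_0 = ẑ; lever o_n−o_0 = (15.5355,-9.3920,0.7322)
cross product → J_v[:, 0] = (9.3920,15.5355,-0.0000)
J_ω[:, 0] = z_0
entry J[1][0] = 15.5355

15.536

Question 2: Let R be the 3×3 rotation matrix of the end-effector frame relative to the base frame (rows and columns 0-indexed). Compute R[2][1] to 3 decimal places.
0.354

End-effector y-axis (col 1 of R) = (0.7071,0.6124,0.3536)
R[2][1] = 0.3536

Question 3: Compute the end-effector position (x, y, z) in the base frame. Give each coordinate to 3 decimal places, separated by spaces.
15.536 -9.392 0.732

after link 1: o_1 = (4.0000, 0.0000, 3.0000)
after link 2: o_2 = (4.0000, -2.0000, 3.0000)
after link 3: o_3 = (9.0000, -2.0000, 4.0000)
after link 4: o_4 = (9.0000, -2.0000, 5.0000)
after link 5: o_5 = (12.0000, -6.3301, 2.5000)
after link 6: o_6 = (15.5355, -9.3920, 0.7322)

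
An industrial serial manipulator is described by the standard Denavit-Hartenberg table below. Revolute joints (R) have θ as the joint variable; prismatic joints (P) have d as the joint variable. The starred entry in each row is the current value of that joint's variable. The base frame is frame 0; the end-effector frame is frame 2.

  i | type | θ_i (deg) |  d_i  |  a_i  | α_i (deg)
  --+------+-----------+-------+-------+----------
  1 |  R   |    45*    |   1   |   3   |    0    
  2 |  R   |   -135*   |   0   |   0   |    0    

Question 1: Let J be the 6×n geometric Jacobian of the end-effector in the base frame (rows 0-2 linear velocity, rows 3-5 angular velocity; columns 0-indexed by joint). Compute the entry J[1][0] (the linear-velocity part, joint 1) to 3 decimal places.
axis z_0 = ẑ; lever o_n−o_0 = (2.1213,2.1213,1.0000)
cross product → J_v[:, 0] = (-2.1213,2.1213,0.0000)
J_ω[:, 0] = z_0
entry J[1][0] = 2.1213

2.121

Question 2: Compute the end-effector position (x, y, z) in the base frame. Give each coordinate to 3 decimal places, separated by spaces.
2.121 2.121 1.000

after link 1: o_1 = (2.1213, 2.1213, 1.0000)
after link 2: o_2 = (2.1213, 2.1213, 1.0000)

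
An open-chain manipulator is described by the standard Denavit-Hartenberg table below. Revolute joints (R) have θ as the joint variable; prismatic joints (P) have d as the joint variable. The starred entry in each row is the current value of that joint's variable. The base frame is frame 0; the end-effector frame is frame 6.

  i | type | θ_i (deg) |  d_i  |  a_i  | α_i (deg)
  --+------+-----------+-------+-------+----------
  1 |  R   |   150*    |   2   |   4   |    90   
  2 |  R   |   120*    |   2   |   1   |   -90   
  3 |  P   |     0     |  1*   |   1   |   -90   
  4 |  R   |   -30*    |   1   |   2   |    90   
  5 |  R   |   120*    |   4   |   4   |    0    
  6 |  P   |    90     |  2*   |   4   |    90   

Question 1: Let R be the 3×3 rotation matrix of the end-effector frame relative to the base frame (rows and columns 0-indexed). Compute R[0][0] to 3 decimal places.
-0.400

End-effector x-axis (col 0 of R) = (-0.3995,0.8080,-0.4330)
R[0][0] = -0.3995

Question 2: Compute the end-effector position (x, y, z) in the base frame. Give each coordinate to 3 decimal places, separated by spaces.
after link 1: o_1 = (-3.4641, 2.0000, 2.0000)
after link 2: o_2 = (-2.0311, 3.4821, 2.8660)
after link 3: o_3 = (-0.8481, 2.7990, 3.2321)
after link 4: o_4 = (0.1519, 1.0670, 4.2321)
after link 5: o_5 = (-1.3481, -2.0670, -0.2321)
after link 6: o_6 = (-2.0801, 0.6651, -3.6962)

-2.080 0.665 -3.696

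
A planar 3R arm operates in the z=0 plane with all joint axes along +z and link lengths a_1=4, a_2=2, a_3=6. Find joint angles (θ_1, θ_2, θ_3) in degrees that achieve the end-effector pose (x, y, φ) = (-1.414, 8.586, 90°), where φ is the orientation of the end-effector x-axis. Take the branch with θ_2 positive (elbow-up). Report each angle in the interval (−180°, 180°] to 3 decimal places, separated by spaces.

wrist centre = target − a_3·(cos φ, sin φ) = (-1.4140, 2.5860)
cos θ_2 = (8.6868−4²−2²)/(2·4·2) = -0.7071; θ_2 = 134.9975° (elbow-up)
β = atan2(2.5860,-1.4140) = 118.6694°; ψ = atan2(1.4143,2.5858) = 28.6755°
θ_1 = β − ψ = 89.9939°
θ_3 = φ − θ_1 − θ_2 = -134.9913° (wrapped to (-180°,180°])

89.994 134.997 -134.991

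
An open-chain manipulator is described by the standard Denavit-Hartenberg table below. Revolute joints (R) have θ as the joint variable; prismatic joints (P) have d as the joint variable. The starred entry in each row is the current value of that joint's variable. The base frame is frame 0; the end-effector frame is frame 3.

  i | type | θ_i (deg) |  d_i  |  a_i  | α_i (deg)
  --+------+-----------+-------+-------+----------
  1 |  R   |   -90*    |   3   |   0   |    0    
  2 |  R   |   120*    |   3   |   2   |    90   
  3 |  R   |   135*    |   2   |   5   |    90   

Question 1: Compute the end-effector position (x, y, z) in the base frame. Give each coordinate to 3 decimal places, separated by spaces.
after link 1: o_1 = (0.0000, 0.0000, 3.0000)
after link 2: o_2 = (1.7321, 1.0000, 6.0000)
after link 3: o_3 = (-0.3298, -2.4998, 9.5355)

-0.330 -2.500 9.536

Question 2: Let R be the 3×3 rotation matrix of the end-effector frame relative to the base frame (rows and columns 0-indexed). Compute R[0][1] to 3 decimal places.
0.500

End-effector y-axis (col 1 of R) = (0.5000,-0.8660,0.0000)
R[0][1] = 0.5000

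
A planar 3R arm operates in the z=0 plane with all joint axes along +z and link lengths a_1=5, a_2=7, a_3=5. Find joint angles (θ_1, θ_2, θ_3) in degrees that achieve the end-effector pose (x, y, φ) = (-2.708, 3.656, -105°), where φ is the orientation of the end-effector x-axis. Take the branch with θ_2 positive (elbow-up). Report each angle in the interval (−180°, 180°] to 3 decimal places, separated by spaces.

45.000 89.996 120.004

wrist centre = target − a_3·(cos φ, sin φ) = (-1.4139, 8.4856)
cos θ_2 = (74.0050−5²−7²)/(2·5·7) = 0.0001; θ_2 = 89.9959° (elbow-up)
β = atan2(8.4856,-1.4139) = 99.4599°; ψ = atan2(7.0000,5.0005) = 54.4596°
θ_1 = β − ψ = 45.0003°
θ_3 = φ − θ_1 − θ_2 = 120.0038° (wrapped to (-180°,180°])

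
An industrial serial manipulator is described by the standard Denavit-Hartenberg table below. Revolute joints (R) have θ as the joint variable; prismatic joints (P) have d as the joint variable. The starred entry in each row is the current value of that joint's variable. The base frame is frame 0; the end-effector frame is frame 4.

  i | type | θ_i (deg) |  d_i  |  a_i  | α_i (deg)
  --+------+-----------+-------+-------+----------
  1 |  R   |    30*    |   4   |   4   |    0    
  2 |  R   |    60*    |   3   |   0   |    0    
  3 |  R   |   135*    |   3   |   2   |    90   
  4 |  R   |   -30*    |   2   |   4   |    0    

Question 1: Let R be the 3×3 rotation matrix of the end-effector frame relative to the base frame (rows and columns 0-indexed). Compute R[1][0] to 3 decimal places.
-0.612

End-effector x-axis (col 0 of R) = (-0.6124,-0.6124,-0.5000)
R[1][0] = -0.6124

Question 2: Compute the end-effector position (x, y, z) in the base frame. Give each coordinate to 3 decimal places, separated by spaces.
-1.814 -0.449 8.000

after link 1: o_1 = (3.4641, 2.0000, 4.0000)
after link 2: o_2 = (3.4641, 2.0000, 7.0000)
after link 3: o_3 = (2.0499, 0.5858, 10.0000)
after link 4: o_4 = (-1.8138, -0.4495, 8.0000)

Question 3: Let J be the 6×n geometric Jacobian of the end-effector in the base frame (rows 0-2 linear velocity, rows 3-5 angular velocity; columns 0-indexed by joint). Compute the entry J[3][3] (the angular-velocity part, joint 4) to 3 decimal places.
axis z_3 = (-0.7071,0.7071,0.0000); lever o_n−o_3 = (-3.8637,-1.0353,-2.0000)
cross product → J_v[:, 3] = (-1.4142,-1.4142,3.4641)
J_ω[:, 3] = z_3
entry J[3][3] = -0.7071

-0.707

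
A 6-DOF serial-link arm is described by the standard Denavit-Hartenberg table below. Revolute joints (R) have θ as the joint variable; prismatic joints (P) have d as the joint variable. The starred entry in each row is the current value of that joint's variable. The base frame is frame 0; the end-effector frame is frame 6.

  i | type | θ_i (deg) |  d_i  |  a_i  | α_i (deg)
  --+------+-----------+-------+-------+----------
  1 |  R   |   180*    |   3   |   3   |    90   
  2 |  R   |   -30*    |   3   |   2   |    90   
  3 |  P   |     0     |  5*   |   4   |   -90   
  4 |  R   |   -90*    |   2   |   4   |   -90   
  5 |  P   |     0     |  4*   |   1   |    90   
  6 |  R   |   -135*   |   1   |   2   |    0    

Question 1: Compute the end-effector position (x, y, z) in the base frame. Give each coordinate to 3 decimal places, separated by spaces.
-6.143 6.000 -8.728

after link 1: o_1 = (-3.0000, 0.0000, 3.0000)
after link 2: o_2 = (-4.7321, 3.0000, 2.0000)
after link 3: o_3 = (-5.6962, 3.0000, -4.3301)
after link 4: o_4 = (-3.6962, 5.0000, -7.7942)
after link 5: o_5 = (-6.6603, 5.0000, -10.6603)
after link 6: o_6 = (-6.1426, 6.0000, -8.7284)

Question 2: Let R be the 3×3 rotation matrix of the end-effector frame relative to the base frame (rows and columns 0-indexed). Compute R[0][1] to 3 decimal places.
End-effector y-axis (col 1 of R) = (0.9659,-0.0000,-0.2588)
R[0][1] = 0.9659

0.966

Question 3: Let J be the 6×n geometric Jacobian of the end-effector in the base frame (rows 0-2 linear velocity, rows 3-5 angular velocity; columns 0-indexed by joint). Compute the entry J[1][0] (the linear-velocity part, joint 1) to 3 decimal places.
-6.143

axis z_0 = ẑ; lever o_n−o_0 = (-6.1426,6.0000,-8.7284)
cross product → J_v[:, 0] = (-6.0000,-6.1426,0.0000)
J_ω[:, 0] = z_0
entry J[1][0] = -6.1426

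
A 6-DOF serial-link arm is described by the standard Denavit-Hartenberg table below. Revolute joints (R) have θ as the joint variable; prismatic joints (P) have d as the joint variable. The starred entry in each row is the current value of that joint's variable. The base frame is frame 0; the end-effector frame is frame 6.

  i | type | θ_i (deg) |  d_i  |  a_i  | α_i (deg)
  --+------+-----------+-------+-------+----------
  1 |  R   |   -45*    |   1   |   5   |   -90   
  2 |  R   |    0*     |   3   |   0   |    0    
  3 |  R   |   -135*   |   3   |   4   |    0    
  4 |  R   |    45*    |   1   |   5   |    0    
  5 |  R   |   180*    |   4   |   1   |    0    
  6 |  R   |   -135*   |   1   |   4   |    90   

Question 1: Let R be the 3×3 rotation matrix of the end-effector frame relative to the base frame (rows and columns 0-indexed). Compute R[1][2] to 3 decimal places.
0.500

End-effector z-axis (col 2 of R) = (-0.5000,0.5000,0.7071)
R[1][2] = 0.5000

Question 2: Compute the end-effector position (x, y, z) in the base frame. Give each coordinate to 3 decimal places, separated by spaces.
12.021 4.950 10.657

after link 1: o_1 = (3.5355, -3.5355, 1.0000)
after link 2: o_2 = (5.6569, -1.4142, 1.0000)
after link 3: o_3 = (5.7782, 2.7071, 3.8284)
after link 4: o_4 = (6.4853, 3.4142, 8.8284)
after link 5: o_5 = (9.3137, 6.2426, 7.8284)
after link 6: o_6 = (12.0208, 4.9497, 10.6569)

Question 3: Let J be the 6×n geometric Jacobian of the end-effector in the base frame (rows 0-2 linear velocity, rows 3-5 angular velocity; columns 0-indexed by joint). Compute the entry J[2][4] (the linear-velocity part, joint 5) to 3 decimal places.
axis z_4 = (0.7071,0.7071,0.0000); lever o_n−o_4 = (5.5355,1.5355,1.8284)
cross product → J_v[:, 4] = (1.2929,-1.2929,-2.8284)
J_ω[:, 4] = z_4
entry J[2][4] = -2.8284

-2.828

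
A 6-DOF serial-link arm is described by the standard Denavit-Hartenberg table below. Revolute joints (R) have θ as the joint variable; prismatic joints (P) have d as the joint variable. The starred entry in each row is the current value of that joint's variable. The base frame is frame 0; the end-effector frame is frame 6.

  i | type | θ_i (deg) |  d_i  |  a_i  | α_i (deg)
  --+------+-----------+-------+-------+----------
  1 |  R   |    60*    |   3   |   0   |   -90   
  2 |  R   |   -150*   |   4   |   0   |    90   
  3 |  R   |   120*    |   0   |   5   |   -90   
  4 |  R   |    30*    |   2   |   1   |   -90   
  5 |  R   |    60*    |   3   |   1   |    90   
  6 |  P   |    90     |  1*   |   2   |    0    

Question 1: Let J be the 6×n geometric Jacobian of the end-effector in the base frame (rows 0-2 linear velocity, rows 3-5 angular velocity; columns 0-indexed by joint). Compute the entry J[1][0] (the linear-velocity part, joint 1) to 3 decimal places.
-3.192

axis z_0 = ẑ; lever o_n−o_0 = (-3.1924,8.7157,5.9297)
cross product → J_v[:, 0] = (-8.7157,-3.1924,0.0000)
J_ω[:, 0] = z_0
entry J[1][0] = -3.1924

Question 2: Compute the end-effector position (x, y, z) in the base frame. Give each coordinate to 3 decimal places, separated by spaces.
-3.192 8.716 5.930

after link 1: o_1 = (0.0000, 0.0000, 3.0000)
after link 2: o_2 = (-3.4641, 2.0000, 3.0000)
after link 3: o_3 = (-6.1316, 6.0401, 1.7500)
after link 4: o_4 = (-4.8526, 7.7554, 1.1005)
after link 5: o_5 = (-4.2711, 7.7805, 4.2087)
after link 6: o_6 = (-3.1924, 8.7157, 5.9297)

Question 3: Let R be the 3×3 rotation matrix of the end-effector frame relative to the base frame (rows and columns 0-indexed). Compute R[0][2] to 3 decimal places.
End-effector z-axis (col 2 of R) = (0.1121,0.9933,-0.0290)
R[0][2] = 0.1121

0.112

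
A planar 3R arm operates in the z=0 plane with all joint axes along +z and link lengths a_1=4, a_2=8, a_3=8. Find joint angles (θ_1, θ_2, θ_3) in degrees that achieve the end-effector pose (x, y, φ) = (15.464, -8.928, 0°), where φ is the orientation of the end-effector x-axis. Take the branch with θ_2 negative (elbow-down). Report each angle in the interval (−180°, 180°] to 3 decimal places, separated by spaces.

-29.994 -30.009 60.003

wrist centre = target − a_3·(cos φ, sin φ) = (7.4640, -8.9280)
cos θ_2 = (135.4205−4²−8²)/(2·4·8) = 0.8659; θ_2 = -30.0092° (elbow-down)
β = atan2(-8.9280,7.4640) = -50.1037°; ψ = atan2(-4.0011,10.9276) = -20.1101°
θ_1 = β − ψ = -29.9935°
θ_3 = φ − θ_1 − θ_2 = 60.0027° (wrapped to (-180°,180°])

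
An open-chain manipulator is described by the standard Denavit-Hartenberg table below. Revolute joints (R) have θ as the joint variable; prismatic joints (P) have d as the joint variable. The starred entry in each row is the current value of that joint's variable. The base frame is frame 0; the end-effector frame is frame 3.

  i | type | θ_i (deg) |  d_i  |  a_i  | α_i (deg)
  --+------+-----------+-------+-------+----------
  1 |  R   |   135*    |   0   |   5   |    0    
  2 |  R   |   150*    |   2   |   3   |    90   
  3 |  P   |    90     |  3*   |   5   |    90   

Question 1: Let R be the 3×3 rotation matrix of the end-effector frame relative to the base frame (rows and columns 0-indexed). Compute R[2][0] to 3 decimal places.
1.000

End-effector x-axis (col 0 of R) = (0.0000,-0.0000,1.0000)
R[2][0] = 1.0000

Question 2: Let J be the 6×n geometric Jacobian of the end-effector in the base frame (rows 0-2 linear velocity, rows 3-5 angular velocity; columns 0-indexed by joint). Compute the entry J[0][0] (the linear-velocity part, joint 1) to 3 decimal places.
0.139

axis z_0 = ẑ; lever o_n−o_0 = (-5.6569,-0.1387,7.0000)
cross product → J_v[:, 0] = (0.1387,-5.6569,0.0000)
J_ω[:, 0] = z_0
entry J[0][0] = 0.1387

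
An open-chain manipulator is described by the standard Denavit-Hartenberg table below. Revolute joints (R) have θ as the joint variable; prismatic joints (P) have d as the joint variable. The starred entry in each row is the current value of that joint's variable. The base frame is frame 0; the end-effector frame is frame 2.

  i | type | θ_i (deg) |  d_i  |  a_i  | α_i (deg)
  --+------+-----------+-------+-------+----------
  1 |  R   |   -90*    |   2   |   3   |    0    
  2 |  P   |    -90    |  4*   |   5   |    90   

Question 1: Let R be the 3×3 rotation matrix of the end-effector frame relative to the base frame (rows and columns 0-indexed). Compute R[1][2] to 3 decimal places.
End-effector z-axis (col 2 of R) = (-0.0000,1.0000,0.0000)
R[1][2] = 1.0000

1.000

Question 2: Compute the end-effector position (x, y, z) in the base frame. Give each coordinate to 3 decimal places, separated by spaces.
-5.000 -3.000 6.000

after link 1: o_1 = (0.0000, -3.0000, 2.0000)
after link 2: o_2 = (-5.0000, -3.0000, 6.0000)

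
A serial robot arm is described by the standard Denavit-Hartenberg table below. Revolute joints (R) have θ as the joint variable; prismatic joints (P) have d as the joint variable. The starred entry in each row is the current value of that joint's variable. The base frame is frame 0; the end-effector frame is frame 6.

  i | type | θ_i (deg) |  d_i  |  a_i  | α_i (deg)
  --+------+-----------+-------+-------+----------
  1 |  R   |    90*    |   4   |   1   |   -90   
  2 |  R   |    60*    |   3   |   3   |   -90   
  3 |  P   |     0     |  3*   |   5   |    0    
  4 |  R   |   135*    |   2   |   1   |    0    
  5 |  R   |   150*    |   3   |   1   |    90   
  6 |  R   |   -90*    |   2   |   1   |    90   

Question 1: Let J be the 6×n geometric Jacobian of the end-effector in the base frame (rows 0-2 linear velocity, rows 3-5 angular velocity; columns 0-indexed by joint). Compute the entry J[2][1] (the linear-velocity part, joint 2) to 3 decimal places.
3.252

axis z_1 = (-1.0000,0.0000,0.0000); lever o_n−o_1 = (-3.7765,-3.2522,-8.3669)
cross product → J_v[:, 1] = (-0.0000,-8.3669,3.2522)
J_ω[:, 1] = z_1
entry J[2][1] = 3.2522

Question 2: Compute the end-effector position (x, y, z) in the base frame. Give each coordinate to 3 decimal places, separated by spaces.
-3.776 -2.252 -4.367

after link 1: o_1 = (0.0000, 1.0000, 4.0000)
after link 2: o_2 = (-3.0000, 2.5000, 1.4019)
after link 3: o_3 = (-3.0000, 2.4019, -4.4282)
after link 4: o_4 = (-2.2929, 0.3163, -4.8158)
after link 5: o_5 = (-3.2588, -2.1523, -6.5400)
after link 6: o_6 = (-3.7765, -2.2522, -4.3669)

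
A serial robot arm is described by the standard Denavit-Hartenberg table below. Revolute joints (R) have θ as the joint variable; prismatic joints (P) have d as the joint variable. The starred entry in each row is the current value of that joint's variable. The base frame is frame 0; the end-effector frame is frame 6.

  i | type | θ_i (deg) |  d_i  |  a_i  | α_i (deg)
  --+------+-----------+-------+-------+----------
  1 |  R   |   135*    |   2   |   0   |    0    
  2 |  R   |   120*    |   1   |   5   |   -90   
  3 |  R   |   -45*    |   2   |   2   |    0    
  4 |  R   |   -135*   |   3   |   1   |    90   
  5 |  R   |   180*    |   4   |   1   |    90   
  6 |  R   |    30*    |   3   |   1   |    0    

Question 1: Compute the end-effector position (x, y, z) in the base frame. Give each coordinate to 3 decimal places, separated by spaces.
after link 1: o_1 = (0.0000, 0.0000, 2.0000)
after link 2: o_2 = (-1.2941, -4.8296, 3.0000)
after link 3: o_3 = (0.2717, -6.7133, 4.4142)
after link 4: o_4 = (3.4283, -6.5238, 4.4142)
after link 5: o_5 = (3.1695, -7.4897, 0.4142)
after link 6: o_6 = (5.8431, -9.1027, -0.0858)

5.843 -9.103 -0.086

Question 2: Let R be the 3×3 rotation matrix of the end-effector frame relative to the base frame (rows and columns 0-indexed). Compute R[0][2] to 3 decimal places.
End-effector z-axis (col 2 of R) = (0.9659,-0.2588,0.0000)
R[0][2] = 0.9659

0.966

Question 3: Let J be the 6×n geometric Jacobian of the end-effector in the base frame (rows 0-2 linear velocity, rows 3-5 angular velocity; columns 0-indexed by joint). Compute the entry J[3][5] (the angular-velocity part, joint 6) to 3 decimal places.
0.966

axis z_5 = (0.9659,-0.2588,0.0000); lever o_n−o_5 = (2.6736,-1.6130,-0.5000)
cross product → J_v[:, 5] = (0.1294,0.4830,-0.8660)
J_ω[:, 5] = z_5
entry J[3][5] = 0.9659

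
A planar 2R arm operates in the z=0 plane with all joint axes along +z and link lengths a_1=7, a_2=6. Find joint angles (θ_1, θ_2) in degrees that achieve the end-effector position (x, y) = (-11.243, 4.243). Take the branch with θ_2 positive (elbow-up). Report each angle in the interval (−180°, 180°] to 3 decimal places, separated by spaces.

cos θ_2 = (144.4081−7²−6²)/(2·7·6) = 0.7072; θ_2 = 44.9893° (elbow-up)
β = atan2(4.2430,-11.2430) = 159.3240°; ψ = atan2(4.2418,11.2434) = 20.6701°
θ_1 = β − ψ = 138.6538°

138.654 44.989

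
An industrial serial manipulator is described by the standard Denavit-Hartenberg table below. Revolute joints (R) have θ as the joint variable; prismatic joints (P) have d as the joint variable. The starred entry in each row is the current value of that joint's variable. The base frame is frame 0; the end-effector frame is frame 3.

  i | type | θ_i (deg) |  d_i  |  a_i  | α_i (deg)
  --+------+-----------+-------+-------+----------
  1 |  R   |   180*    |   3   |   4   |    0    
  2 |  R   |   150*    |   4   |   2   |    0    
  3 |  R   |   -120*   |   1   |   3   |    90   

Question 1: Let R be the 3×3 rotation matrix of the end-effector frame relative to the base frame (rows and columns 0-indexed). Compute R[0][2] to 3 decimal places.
-0.500

End-effector z-axis (col 2 of R) = (-0.5000,0.8660,0.0000)
R[0][2] = -0.5000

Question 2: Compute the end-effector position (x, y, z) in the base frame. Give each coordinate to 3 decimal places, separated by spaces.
-4.866 -2.500 8.000

after link 1: o_1 = (-4.0000, 0.0000, 3.0000)
after link 2: o_2 = (-2.2679, -1.0000, 7.0000)
after link 3: o_3 = (-4.8660, -2.5000, 8.0000)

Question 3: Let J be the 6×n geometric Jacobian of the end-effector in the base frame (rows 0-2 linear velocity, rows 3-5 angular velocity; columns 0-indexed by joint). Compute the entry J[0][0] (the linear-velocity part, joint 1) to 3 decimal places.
axis z_0 = ẑ; lever o_n−o_0 = (-4.8660,-2.5000,8.0000)
cross product → J_v[:, 0] = (2.5000,-4.8660,0.0000)
J_ω[:, 0] = z_0
entry J[0][0] = 2.5000

2.500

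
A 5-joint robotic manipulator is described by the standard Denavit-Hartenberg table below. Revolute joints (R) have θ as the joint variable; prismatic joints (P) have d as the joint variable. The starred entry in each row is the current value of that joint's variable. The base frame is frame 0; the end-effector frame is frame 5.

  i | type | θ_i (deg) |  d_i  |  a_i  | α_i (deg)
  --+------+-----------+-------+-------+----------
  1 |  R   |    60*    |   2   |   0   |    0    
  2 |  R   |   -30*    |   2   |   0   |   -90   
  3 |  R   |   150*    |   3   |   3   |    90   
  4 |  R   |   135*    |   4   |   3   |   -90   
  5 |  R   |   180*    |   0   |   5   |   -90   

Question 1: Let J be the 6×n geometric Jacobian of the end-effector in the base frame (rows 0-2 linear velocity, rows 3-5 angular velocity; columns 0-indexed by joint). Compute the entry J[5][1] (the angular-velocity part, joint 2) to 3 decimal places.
axis z_1 = (0.0000,0.0000,1.0000); lever o_n−o_1 = (-2.3715,0.4619,-3.6712)
cross product → J_v[:, 1] = (-0.4619,-2.3715,0.0000)
J_ω[:, 1] = z_1
entry J[5][1] = 1.0000

1.000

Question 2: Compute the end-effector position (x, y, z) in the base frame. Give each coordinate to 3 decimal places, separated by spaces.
after link 1: o_1 = (0.0000, 0.0000, 2.0000)
after link 2: o_2 = (0.0000, 0.0000, 4.0000)
after link 3: o_3 = (-3.7500, 1.2990, 2.5000)
after link 4: o_4 = (-1.4876, 5.0547, 0.0966)
after link 5: o_5 = (-2.3715, 0.4619, -1.6712)

-2.372 0.462 -1.671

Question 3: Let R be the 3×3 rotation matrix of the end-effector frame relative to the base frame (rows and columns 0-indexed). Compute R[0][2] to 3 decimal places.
End-effector z-axis (col 2 of R) = (0.4330,0.2500,-0.8660)
R[0][2] = 0.4330

0.433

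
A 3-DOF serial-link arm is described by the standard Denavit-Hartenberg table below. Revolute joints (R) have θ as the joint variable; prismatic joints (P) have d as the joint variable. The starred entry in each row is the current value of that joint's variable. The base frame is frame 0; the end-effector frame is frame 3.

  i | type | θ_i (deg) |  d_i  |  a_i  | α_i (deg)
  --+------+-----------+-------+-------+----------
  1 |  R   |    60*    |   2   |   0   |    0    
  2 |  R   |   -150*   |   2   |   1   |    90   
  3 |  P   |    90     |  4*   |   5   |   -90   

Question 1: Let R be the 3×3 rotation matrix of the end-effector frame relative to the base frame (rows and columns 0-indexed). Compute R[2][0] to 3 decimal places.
End-effector x-axis (col 0 of R) = (0.0000,-0.0000,1.0000)
R[2][0] = 1.0000

1.000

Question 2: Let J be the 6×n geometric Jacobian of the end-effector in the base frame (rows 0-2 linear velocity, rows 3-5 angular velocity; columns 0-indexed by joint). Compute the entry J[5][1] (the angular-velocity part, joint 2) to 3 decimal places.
axis z_1 = (0.0000,0.0000,1.0000); lever o_n−o_1 = (-4.0000,-1.0000,7.0000)
cross product → J_v[:, 1] = (1.0000,-4.0000,0.0000)
J_ω[:, 1] = z_1
entry J[5][1] = 1.0000

1.000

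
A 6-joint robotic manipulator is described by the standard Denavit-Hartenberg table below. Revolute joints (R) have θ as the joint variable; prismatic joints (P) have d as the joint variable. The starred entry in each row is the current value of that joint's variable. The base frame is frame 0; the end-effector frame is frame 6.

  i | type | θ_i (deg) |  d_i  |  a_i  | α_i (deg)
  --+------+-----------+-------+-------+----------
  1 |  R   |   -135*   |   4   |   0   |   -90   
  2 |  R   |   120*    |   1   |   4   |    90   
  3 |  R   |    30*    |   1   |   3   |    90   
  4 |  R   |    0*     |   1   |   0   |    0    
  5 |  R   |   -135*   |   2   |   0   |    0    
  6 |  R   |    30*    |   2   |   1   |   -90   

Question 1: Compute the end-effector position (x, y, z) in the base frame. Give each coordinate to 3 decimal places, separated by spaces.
1.731 4.502 -3.702

after link 1: o_1 = (0.0000, 0.0000, 4.0000)
after link 2: o_2 = (2.1213, 0.7071, 0.5359)
after link 3: o_3 = (3.4882, -0.0474, -2.2141)
after link 4: o_4 = (3.0526, 0.7418, -2.6471)
after link 5: o_5 = (2.1814, 2.3201, -3.5131)
after link 6: o_6 = (1.7309, 4.5021, -3.7021)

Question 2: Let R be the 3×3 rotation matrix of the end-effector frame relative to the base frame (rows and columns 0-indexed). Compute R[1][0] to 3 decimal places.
0.604

End-effector x-axis (col 0 of R) = (0.4208,0.6038,0.6771)
R[1][0] = 0.6038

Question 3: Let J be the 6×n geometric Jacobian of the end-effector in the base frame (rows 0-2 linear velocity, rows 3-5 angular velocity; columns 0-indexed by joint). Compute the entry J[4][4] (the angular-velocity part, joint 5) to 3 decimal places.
0.789

axis z_4 = (-0.4356,0.7891,-0.4330); lever o_n−o_4 = (-1.3216,3.7604,-1.0550)
cross product → J_v[:, 4] = (0.7958,0.1127,-0.5950)
J_ω[:, 4] = z_4
entry J[4][4] = 0.7891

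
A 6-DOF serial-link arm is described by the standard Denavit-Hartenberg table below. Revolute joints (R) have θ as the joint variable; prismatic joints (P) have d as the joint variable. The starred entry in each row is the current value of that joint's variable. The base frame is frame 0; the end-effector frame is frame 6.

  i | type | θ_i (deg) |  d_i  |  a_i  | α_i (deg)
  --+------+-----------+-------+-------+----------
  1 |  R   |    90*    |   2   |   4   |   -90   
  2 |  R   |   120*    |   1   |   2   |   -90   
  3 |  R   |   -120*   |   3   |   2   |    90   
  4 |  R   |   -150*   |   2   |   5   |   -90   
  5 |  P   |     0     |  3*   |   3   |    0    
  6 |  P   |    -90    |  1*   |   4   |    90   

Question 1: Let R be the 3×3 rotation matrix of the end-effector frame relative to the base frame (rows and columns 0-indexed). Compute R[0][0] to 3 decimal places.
End-effector x-axis (col 0 of R) = (0.5000,0.4330,0.7500)
R[0][0] = 0.5000

0.500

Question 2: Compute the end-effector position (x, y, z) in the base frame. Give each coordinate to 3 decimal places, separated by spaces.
4.536 8.732 1.268

after link 1: o_1 = (0.0000, 4.0000, 2.0000)
after link 2: o_2 = (-1.0000, 3.0000, 0.2679)
after link 3: o_3 = (-2.7321, 0.9019, 2.6340)
after link 4: o_4 = (2.0179, 2.8505, 1.0090)
after link 5: o_5 = (2.9689, 6.1250, -1.5155)
after link 6: o_6 = (4.5359, 8.7321, 1.2679)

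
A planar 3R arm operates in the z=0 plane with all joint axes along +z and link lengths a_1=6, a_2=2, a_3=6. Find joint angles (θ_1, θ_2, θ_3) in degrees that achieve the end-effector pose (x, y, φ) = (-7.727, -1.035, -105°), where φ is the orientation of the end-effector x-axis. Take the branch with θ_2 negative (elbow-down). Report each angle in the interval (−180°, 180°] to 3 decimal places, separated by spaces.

149.738 -30.011 135.274

wrist centre = target − a_3·(cos φ, sin φ) = (-6.1741, 4.7606)
cos θ_2 = (60.7822−6²−2²)/(2·6·2) = 0.8659; θ_2 = -30.0114° (elbow-down)
β = atan2(4.7606,-6.1741) = 142.3658°; ψ = atan2(-1.0003,7.7319) = -7.3720°
θ_1 = β − ψ = 149.7378°
θ_3 = φ − θ_1 − θ_2 = 135.2736° (wrapped to (-180°,180°])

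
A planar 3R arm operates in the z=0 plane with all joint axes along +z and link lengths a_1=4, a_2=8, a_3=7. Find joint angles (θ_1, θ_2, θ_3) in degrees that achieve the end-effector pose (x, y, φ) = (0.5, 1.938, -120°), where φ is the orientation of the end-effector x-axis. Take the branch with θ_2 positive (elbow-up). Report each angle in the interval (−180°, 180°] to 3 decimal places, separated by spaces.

wrist centre = target − a_3·(cos φ, sin φ) = (4.0000, 8.0002)
cos θ_2 = (80.0028−4²−8²)/(2·4·8) = 0.0000; θ_2 = 89.9975° (elbow-up)
β = atan2(8.0002,4.0000) = 63.4355°; ψ = atan2(8.0000,4.0004) = 63.4329°
θ_1 = β − ψ = 0.0025°
θ_3 = φ − θ_1 − θ_2 = 150.0000° (wrapped to (-180°,180°])

0.003 89.997 150.000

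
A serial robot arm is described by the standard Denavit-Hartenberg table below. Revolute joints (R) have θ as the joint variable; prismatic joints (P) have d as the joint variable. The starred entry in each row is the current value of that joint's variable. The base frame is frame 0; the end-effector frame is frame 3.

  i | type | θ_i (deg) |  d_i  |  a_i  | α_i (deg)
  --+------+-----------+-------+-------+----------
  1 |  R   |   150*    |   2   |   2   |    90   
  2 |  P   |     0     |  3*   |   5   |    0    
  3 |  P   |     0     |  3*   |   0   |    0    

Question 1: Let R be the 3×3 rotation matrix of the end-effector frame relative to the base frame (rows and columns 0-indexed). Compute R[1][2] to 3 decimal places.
0.866

End-effector z-axis (col 2 of R) = (0.5000,0.8660,0.0000)
R[1][2] = 0.8660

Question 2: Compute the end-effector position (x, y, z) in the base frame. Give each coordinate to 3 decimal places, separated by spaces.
-3.062 8.696 2.000

after link 1: o_1 = (-1.7321, 1.0000, 2.0000)
after link 2: o_2 = (-4.5622, 6.0981, 2.0000)
after link 3: o_3 = (-3.0622, 8.6962, 2.0000)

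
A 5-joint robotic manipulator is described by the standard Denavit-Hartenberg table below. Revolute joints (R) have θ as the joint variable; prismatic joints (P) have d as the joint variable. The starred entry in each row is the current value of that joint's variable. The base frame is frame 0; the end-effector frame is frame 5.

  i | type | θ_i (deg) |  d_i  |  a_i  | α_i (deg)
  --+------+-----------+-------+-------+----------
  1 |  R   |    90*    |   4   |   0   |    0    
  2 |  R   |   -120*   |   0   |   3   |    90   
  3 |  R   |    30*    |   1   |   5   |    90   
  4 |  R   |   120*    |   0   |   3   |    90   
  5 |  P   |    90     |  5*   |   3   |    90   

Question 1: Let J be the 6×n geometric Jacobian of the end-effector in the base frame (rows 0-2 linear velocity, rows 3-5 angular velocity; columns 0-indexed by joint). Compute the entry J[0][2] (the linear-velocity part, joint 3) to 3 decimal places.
-1.141

axis z_2 = (-0.5000,-0.8660,0.0000); lever o_n−o_2 = (4.1226,-9.4216,1.3170)
cross product → J_v[:, 2] = (-1.1405,0.6585,8.2811)
J_ω[:, 2] = z_2
entry J[0][2] = -1.1405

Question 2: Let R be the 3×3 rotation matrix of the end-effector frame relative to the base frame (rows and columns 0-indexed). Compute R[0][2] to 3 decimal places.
End-effector z-axis (col 2 of R) = (-0.8080,-0.5335,-0.2500)
R[0][2] = -0.8080

-0.808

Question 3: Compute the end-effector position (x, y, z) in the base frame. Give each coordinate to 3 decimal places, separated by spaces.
after link 1: o_1 = (0.0000, 0.0000, 4.0000)
after link 2: o_2 = (2.5981, -1.5000, 4.0000)
after link 3: o_3 = (5.8481, -4.5311, 6.5000)
after link 4: o_4 = (3.4240, -6.1316, 5.7500)
after link 5: o_5 = (6.7207, -10.9216, 5.3170)

6.721 -10.922 5.317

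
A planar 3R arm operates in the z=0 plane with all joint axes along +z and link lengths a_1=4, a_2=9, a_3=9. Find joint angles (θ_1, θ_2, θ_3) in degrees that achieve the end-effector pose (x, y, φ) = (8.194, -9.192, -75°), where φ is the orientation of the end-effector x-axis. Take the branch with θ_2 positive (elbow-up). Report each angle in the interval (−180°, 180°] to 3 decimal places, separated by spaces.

wrist centre = target − a_3·(cos φ, sin φ) = (5.8646, -0.4987)
cos θ_2 = (34.6425−4²−9²)/(2·4·9) = -0.8661; θ_2 = 150.0058° (elbow-up)
β = atan2(-0.4987,5.8646) = -4.8602°; ψ = atan2(4.4992,-3.7947) = 130.1446°
θ_1 = β − ψ = -135.0048°
θ_3 = φ − θ_1 − θ_2 = -90.0010° (wrapped to (-180°,180°])

-135.005 150.006 -90.001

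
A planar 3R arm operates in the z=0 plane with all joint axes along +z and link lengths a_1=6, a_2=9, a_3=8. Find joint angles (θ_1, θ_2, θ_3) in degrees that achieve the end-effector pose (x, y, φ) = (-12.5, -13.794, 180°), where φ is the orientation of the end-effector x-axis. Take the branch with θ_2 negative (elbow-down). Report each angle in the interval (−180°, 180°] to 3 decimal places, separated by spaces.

wrist centre = target − a_3·(cos φ, sin φ) = (-4.5000, -13.7940)
cos θ_2 = (210.5244−6²−9²)/(2·6·9) = 0.8660; θ_2 = -30.0067° (elbow-down)
β = atan2(-13.7940,-4.5000) = -108.0678°; ψ = atan2(-4.5009,13.7937) = -18.0716°
θ_1 = β − ψ = -89.9962°
θ_3 = φ − θ_1 − θ_2 = -59.9971° (wrapped to (-180°,180°])

-89.996 -30.007 -59.997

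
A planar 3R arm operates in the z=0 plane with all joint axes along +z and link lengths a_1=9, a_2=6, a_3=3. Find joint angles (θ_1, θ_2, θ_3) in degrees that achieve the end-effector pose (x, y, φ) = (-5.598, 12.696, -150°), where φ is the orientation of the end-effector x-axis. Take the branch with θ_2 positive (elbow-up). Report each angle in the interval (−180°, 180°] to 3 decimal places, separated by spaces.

wrist centre = target − a_3·(cos φ, sin φ) = (-2.9999, 14.1960)
cos θ_2 = (210.5260−9²−6²)/(2·9·6) = 0.8660; θ_2 = 30.0051° (elbow-up)
β = atan2(14.1960,-2.9999) = 101.9323°; ψ = atan2(3.0005,14.1959) = 11.9345°
θ_1 = β − ψ = 89.9978°
θ_3 = φ − θ_1 − θ_2 = 89.9971° (wrapped to (-180°,180°])

89.998 30.005 89.997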